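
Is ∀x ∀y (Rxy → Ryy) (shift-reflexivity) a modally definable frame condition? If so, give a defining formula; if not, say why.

This is a Sahlqvist condition; the T□ axiom □(□q → q) defines it.
Suppose □(□q→q) is valid. Take Rxy and set V(q)={w : Ryw}. Then at y, □q holds; since □(□q→q) at x, □q→q at y, so q at y, i.e. Ryy.

Yes — defined by □(□q → q)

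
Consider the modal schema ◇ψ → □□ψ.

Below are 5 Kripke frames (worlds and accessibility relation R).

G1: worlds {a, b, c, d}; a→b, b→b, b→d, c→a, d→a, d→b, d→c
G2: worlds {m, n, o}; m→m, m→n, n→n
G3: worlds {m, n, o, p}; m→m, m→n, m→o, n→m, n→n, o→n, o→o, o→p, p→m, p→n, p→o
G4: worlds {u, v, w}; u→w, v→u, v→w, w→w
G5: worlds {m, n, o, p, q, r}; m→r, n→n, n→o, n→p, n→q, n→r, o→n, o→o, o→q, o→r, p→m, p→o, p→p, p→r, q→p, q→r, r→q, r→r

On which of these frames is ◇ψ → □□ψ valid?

none

Frame correspondent (Sahlqvist): ∀x ∀y ∀z ((xRy ∧ xR²z) → ∃w (y = w ∧ z = w)) — i.e. a generalized confluence (Geach) condition.
G1: fails — aRb, aR²d but b ≠ d.
G2: fails — mRm, mR²n but m ≠ n.
G3: fails — mRm, mR²n but m ≠ n.
G4: fails — vRu, vR²w but u ≠ w.
G5: fails — mRr, mR²q but r ≠ q.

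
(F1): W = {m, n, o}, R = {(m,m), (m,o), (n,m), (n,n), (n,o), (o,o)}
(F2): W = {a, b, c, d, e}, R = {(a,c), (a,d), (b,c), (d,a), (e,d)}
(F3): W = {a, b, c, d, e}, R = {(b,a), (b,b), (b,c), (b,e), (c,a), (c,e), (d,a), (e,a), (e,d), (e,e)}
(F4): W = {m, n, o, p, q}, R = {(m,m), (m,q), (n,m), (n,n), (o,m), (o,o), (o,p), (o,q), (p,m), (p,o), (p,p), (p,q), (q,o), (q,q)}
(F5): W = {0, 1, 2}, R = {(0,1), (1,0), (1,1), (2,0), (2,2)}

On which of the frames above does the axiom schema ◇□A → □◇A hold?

(F1), (F4)

The schema corresponds to convergence: ∀x ∀y ∀z (Rxy ∧ Rxz → ∃w (Ryw ∧ Rzw)).
(F1): holds.
(F2): fails — Rac and Rac but c and c have no common successor.
(F3): fails — Rbc and Rba but c and a have no common successor.
(F4): holds.
(F5): fails — R20 and R22 but 0 and 2 have no common successor.
Valid on: (F1), (F4).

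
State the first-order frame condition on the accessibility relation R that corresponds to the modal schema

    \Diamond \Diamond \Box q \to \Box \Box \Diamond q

This is a Sahlqvist (Geach-type) schema ◇^2□^1q → □^2◇^1q.
First-order correspondent: \forall x \forall y \forall z ((x R^2 y \wedge x R^2 z) \to \exists w (yRw \wedge zRw)).

\forall x \forall y \forall z ((x R^2 y \wedge x R^2 z) \to \exists w (yRw \wedge zRw))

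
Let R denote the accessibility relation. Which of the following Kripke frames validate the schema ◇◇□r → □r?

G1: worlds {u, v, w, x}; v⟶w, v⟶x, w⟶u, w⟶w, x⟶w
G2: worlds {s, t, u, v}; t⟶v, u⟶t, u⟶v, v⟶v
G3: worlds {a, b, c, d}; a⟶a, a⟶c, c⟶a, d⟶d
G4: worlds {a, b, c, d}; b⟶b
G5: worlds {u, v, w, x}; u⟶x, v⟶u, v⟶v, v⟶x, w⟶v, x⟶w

Frame correspondent (Sahlqvist): ∀x ∀y ∀z ((xR²y ∧ xRz) → ∃w (yRw ∧ z = w)) — i.e. a generalized confluence (Geach) condition.
G1: fails — vR²u, vRw but no t with uRt and w=t.
G2: fails — uR²v, uRt but no w with vRw and t=w.
G3: fails — aR²c, aRc but no w with cRw and c=w.
G4: satisfies the condition.
G5: fails — uR²w, uRx but no t with wRt and x=t.
Valid on: G4.

G4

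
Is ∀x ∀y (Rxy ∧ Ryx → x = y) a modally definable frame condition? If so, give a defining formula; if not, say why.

Any modally definable frame class is closed under surjective bounded morphisms.
The 4-cycle (worlds 0,1,2,3 with 0→1→2→3→0) is antisymmetric. Sending even-indexed worlds to s and odd-indexed worlds to t is a surjective bounded morphism onto the two-world frame with s↔t, which is not antisymmetric.
So no modal formula (or set of formulas) defines exactly the antisymmetric frames.

Not modally definable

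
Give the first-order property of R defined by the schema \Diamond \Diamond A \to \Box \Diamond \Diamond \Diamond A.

This is a Sahlqvist (Geach-type) schema ◇^2□^0A → □^1◇^3A.
First-order correspondent: \forall x \forall y \forall z ((x R^2 y \wedge xRz) \to \exists w (y = w \wedge z R^3 w)).

\forall x \forall y \forall z ((x R^2 y \wedge xRz) \to \exists w (y = w \wedge z R^3 w))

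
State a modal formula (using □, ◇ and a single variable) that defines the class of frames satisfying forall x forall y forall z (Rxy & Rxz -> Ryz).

◇ψ → □◇ψ

The condition is the Euclidean property. The 5 schema ◇ψ → □◇ψ defines it.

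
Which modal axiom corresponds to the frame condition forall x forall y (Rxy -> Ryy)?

□(□s → s)

The condition is shift-reflexivity. The T□ schema □(□s → s) defines it.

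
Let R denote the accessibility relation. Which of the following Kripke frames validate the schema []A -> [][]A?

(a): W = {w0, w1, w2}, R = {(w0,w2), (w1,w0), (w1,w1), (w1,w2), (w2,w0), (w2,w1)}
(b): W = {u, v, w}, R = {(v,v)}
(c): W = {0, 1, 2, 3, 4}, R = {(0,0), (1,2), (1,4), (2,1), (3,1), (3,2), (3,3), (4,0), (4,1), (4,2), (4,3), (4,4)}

(b)

Frame correspondent (Sahlqvist): forall x forall y forall z (Rxy & Ryz -> Rxz) — i.e. transitivity.
(a): fails — Rw0w2 and Rw2w1 but not Rw0w1.
(b): condition met.
(c): fails — R31 and R14 but not R34.
Valid on: (b).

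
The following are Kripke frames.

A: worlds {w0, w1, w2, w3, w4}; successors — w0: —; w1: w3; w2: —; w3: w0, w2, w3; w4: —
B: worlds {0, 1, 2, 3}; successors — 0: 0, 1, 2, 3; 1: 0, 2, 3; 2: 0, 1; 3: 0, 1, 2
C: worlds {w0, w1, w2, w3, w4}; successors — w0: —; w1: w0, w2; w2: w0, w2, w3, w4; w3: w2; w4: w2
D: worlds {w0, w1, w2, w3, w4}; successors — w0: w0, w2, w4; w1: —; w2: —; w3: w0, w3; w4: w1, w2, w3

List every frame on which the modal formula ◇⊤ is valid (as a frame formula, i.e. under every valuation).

The schema corresponds to seriality: ∀x ∃y Rxy.
A: fails — world w0 has no successor.
B: satisfies the condition.
C: fails — world w0 has no successor.
D: fails — world w1 has no successor.

B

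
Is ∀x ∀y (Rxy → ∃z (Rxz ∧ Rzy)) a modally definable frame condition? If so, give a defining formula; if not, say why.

The condition is density. A defining modal formula is □□r → □r.

Yes, by □□r → □r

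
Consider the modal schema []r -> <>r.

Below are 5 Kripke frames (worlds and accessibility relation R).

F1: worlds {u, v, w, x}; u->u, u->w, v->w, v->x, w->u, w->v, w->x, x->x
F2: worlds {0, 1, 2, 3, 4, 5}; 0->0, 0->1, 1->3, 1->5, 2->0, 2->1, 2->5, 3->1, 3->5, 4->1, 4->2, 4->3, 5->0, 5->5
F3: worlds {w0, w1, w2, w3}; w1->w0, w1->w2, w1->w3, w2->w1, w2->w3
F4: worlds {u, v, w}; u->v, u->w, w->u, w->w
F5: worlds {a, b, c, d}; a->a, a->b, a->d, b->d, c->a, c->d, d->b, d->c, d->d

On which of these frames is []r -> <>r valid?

F1, F2, F5

Frame correspondent (Sahlqvist): forall x exists y Rxy — i.e. seriality.
F1: condition met.
F2: condition met.
F3: fails — world w0 has no successor.
F4: fails — world v has no successor.
F5: condition met.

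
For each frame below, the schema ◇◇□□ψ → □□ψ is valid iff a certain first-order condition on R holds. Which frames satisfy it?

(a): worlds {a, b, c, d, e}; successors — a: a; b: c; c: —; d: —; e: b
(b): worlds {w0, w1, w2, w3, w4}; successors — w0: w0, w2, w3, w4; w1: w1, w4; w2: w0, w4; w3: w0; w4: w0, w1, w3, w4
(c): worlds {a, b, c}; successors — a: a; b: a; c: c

The schema corresponds to a generalized confluence (Geach) condition: ∀x ∀y ∀z ((xR²y ∧ xR²z) → ∃w (yR²w ∧ z = w)).
(a): fails — eR²c, eR²c but no w with cR²w and c=w.
(b): fails — w0R²w1, w0R²w2 but no w with w1R²w and w2=w.
(c): condition met.

(c)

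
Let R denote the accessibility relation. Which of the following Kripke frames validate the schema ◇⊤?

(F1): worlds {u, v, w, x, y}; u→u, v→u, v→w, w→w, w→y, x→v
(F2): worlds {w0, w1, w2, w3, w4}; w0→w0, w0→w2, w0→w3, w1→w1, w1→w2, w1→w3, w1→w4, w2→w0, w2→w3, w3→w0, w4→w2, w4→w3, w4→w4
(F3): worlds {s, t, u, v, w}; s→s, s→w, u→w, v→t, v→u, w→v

The schema corresponds to seriality: ∀x ∃y Rxy.
(F1): fails — world y has no successor.
(F2): ✓.
(F3): fails — world t has no successor.

(F2)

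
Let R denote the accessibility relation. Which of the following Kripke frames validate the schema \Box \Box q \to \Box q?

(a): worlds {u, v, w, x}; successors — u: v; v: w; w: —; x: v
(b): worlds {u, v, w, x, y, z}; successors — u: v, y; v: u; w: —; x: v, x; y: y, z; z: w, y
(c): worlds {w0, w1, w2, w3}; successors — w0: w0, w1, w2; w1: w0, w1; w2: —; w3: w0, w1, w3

The schema corresponds to density: \forall x \forall y (Rxy \to \exists z (Rxz \wedge Rzy)).
(a): fails — Ruv but no z with Ruz and Rzv.
(b): fails — Ruv but no t with Rut and Rtv.
(c): holds.
Valid on: (c).

(c)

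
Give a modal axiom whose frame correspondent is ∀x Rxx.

A defining formula is □p → p (the T axiom).

□p → p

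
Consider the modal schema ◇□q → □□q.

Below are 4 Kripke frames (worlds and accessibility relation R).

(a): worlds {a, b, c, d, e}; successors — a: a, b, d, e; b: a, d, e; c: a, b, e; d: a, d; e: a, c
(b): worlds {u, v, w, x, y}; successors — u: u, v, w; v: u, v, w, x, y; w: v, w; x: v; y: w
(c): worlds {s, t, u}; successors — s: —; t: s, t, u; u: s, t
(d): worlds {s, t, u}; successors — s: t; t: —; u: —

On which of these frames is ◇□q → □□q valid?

The schema corresponds to a generalized confluence (Geach) condition: ∀x ∀y ∀z ((xRy ∧ xR²z) → ∃w (yRw ∧ z = w)).
(a): fails — aRa, aR²c but no w with aRw and c=w.
(b): fails — uRu, uR²x but no t with uRt and x=t.
(c): fails — tRs, tR²s but no w with sRw and s=w.
(d): holds.

(d)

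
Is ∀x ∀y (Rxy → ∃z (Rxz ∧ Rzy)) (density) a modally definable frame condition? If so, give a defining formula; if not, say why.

The condition is density. A defining modal formula is □□r → □r.
Suppose □□r→□r is valid. Take Rxy and set V(r)={w : xR²w}. Then □□r at x, so □r at x, so r at y, i.e. ∃z(Rxz∧Rzy).

Yes — defined by □□r → □r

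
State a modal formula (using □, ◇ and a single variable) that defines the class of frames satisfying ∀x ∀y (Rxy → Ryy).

This is shift-reflexivity; the standard corresponding axiom is T□: □(□ψ → ψ).
Suppose □(□ψ→ψ) is valid. Take Rxy and set V(ψ)={w : Ryw}. Then at y, □ψ holds; since □(□ψ→ψ) at x, □ψ→ψ at y, so ψ at y, i.e. Ryy.

□(□ψ → ψ)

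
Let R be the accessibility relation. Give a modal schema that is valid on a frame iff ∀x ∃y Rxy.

□s → ◇s

The condition is seriality. The D schema □s → ◇s defines it.
Suppose □s→◇s is valid. At any x set V(s)=W. Then □s at x, so ◇s at x, so x has a successor.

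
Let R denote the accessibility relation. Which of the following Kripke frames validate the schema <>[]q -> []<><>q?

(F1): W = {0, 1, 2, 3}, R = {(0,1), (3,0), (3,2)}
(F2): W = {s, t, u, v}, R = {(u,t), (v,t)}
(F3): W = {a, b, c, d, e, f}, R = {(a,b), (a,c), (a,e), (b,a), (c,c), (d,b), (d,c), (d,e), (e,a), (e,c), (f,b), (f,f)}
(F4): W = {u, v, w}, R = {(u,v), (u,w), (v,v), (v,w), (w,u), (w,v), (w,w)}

(F4)

The schema corresponds to a generalized confluence (Geach) condition: forall x forall y forall z ((xRy & xRz) -> exists w (yRw & z R^2 w)).
(F1): fails — 0R1, 0R1 but no w with 1Rw and 1R²w.
(F2): fails — uRt, uRt but no w with tRw and tR²w.
(F3): fails — aRb, aRb but no w with bRw and bR²w.
(F4): ✓.
Valid on: (F4).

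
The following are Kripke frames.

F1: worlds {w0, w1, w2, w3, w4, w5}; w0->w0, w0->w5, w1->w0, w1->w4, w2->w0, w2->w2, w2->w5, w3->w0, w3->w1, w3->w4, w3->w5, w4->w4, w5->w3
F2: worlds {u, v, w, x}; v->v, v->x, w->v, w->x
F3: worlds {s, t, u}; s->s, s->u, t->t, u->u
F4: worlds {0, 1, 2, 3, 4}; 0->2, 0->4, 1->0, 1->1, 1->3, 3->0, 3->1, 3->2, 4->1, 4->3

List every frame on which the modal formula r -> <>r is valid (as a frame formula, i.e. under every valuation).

F3

Frame correspondent (Sahlqvist): forall x exists w (x = w & xRw) — i.e. a generalized confluence (Geach) condition.
F1: fails — at w1 but no w with w1=w and w1Rw.
F2: fails — at u but no t with u=t and uRt.
F3: holds.
F4: fails — at 0 but no w with 0=w and 0Rw.
Valid on: F3.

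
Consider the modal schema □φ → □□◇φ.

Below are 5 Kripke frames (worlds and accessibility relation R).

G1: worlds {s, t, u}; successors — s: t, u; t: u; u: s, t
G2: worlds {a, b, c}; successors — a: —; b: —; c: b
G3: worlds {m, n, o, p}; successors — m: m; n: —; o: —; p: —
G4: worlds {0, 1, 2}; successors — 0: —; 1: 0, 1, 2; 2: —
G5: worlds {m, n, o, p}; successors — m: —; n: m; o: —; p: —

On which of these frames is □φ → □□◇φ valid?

Frame correspondent (Sahlqvist): ∀x ∀z (xR²z → ∃w (xRw ∧ zRw)) — i.e. a generalized confluence (Geach) condition.
G1: fails — uR²t but no w with uRw and tRw.
G2: holds.
G3: holds.
G4: fails — 1R²0 but no w with 1Rw and 0Rw.
G5: holds.
Valid on: G2, G3, G5.

G2, G3, G5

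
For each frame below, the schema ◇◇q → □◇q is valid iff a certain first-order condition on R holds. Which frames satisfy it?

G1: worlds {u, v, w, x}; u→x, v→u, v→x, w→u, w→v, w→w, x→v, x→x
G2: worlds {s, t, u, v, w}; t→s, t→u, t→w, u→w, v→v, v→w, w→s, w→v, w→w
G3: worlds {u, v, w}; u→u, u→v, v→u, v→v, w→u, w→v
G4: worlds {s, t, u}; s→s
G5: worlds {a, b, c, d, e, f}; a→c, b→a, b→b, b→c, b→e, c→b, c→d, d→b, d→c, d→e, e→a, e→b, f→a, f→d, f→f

G3, G4

The schema corresponds to a generalized confluence (Geach) condition: ∀x ∀y ∀z ((xR²y ∧ xRz) → ∃w (y = w ∧ zRw)).
G1: fails — vR²v, vRu but no t with v=t and uRt.
G2: fails — tR²s, tRs but no w* with s=w* and sRw*.
G3: condition met.
G4: condition met.
G5: fails — bR²a, bRa but no w with a=w and aRw.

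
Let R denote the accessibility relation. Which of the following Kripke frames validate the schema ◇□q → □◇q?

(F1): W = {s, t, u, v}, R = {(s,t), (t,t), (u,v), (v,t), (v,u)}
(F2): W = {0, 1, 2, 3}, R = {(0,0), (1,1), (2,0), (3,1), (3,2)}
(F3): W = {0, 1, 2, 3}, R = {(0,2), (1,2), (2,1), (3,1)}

(F3)

The schema corresponds to convergence: ∀x ∀y ∀z (Rxy ∧ Rxz → ∃w (Ryw ∧ Rzw)).
(F1): fails — Rvt and Rvu but t and u have no common successor.
(F2): fails — R32 and R31 but 2 and 1 have no common successor.
(F3): holds.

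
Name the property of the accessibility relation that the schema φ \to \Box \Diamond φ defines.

symmetry: \forall x \forall y (Rxy \to Ryx)

Suppose φ→□◇φ is valid. Take Rxy and set V(φ)={x}. Then φ at x, so □◇φ at x, so ◇φ at y, so some z with Ryz has φ; z=x, i.e. Ryx.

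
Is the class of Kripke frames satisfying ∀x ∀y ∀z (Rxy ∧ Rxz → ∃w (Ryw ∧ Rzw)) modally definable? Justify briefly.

The condition is convergence. A defining modal formula is ◇□r → □◇r.

Definable; ◇□r → □◇r defines it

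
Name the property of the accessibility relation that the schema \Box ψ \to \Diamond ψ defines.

Suppose □ψ→◇ψ is valid. At any x set V(ψ)=W. Then □ψ at x, so ◇ψ at x, so x has a successor.
The converse is a direct semantic check.
Frame condition: \forall x \exists y Rxy.

seriality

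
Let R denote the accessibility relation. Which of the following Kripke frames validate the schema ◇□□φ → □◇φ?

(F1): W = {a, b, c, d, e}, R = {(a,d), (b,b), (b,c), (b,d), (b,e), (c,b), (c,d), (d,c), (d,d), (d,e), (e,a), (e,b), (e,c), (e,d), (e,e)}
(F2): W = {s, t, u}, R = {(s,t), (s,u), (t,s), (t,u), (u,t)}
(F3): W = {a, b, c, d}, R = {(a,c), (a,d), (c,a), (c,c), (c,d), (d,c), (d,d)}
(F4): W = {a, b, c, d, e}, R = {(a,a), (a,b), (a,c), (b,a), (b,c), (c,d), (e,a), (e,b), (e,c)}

(F1), (F3)

Frame correspondent (Sahlqvist): ∀x ∀y ∀z ((xRy ∧ xRz) → ∃w (yR²w ∧ zRw)) — i.e. a generalized confluence (Geach) condition.
(F1): holds.
(F2): fails — sRu, sRu but no w with uR²w and uRw.
(F3): holds.
(F4): fails — aRc, aRa but no w with cR²w and aRw.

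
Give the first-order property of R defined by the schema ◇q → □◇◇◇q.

∀x ∀y ∀z ((xRy ∧ xRz) → ∃w (y = w ∧ zR³w))

This is a Sahlqvist (Geach-type) schema ◇^1□^0q → □^1◇^3q.
Minimal-valuation argument: fix x; take any y with xR^1y and any z with xR^1z. Set V(q) to the set of worlds R-reachable from y in exactly 0 steps. Then □^0q holds at y, so the antecedent holds at x; validity forces ◇^3q at z, giving a w with zR^3w and yR^0w.
First-order correspondent: ∀x ∀y ∀z ((xRy ∧ xRz) → ∃w (y = w ∧ zR³w)).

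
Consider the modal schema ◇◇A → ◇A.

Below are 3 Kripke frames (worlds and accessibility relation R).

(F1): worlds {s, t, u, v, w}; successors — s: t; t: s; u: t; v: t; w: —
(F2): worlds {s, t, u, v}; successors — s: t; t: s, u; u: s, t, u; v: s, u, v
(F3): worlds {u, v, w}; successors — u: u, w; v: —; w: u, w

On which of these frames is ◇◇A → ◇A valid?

(F3)

Frame correspondent (Sahlqvist): ∀x ∀y ∀z (Rxy ∧ Ryz → Rxz) — i.e. transitivity.
(F1): fails — Rvt and Rts but not Rvs.
(F2): fails — Rvu and Rut but not Rvt.
(F3): condition met.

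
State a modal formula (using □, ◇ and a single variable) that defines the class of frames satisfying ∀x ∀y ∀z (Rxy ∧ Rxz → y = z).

This is partial functionality; the standard corresponding axiom is CD: ◇r → □r.
Suppose ◇r→□r is valid. Take Rxy, Rxz and set V(r)={y}. Then ◇r at x, so □r at x, so r at z, i.e. z=y.

◇r → □r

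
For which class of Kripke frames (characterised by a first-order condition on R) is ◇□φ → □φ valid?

The Euclidean property

This is frame-equivalent to ◇φ → □◇φ (substitute ¬φ for φ and contrapose).
Suppose ◇φ→□◇φ is valid. Take Rxy, Rxz and set V(φ)={y}. Then ◇φ at x, so □◇φ at x, so ◇φ at z, so some w with Rzw has φ; w=y, i.e. Rzy. By symmetry of the argument, Ryz.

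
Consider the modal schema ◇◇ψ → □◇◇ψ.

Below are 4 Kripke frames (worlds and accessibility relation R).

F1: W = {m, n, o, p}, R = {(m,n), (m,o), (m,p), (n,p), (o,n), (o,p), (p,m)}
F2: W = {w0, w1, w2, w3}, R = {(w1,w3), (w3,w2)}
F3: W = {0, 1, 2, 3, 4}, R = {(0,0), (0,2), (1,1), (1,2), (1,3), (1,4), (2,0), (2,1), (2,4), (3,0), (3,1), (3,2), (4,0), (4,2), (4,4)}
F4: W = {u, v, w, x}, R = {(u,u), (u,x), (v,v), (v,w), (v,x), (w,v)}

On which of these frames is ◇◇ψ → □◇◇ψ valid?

Frame correspondent (Sahlqvist): ∀x ∀y ∀z ((xR²y ∧ xRz) → ∃w (y = w ∧ zR²w)) — i.e. a generalized confluence (Geach) condition.
F1: fails — mR²m, mRp but no w with m=w and pR²w.
F2: fails — w1R²w2, w1Rw3 but no w with w2=w and w3R²w.
F3: fails — 1R²3, 1R4 but no w with 3=w and 4R²w.
F4: fails — uR²u, uRx but no t with u=t and xR²t.

none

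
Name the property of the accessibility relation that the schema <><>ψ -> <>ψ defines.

Equivalently (dual form): □ψ → □□ψ.
Suppose □ψ→□□ψ is valid. Take Rxy, Ryz and set V(ψ)={w : Rxw}. Then □ψ at x, so □□ψ at x, so □ψ at y, so ψ at z, i.e. Rxz.
The converse is a direct semantic check.
So the correspondent is transitivity.

Transitivity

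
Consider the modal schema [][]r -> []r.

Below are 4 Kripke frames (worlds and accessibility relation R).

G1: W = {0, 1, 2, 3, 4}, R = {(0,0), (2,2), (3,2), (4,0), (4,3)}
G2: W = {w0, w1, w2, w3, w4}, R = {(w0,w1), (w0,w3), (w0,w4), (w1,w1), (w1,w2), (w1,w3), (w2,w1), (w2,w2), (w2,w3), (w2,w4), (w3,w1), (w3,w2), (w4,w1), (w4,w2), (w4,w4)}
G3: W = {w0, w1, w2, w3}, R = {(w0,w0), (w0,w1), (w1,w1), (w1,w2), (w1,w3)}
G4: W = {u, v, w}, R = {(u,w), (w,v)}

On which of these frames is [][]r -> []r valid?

This is the axiom for density; its first-order frame correspondent is forall x forall y (Rxy -> exists z (Rxz & Rzy)).
G1: fails — R43 but no z with R4z and Rz3.
G2: holds.
G3: holds.
G4: fails — Ruw but no z with Ruz and Rzw.

G2, G3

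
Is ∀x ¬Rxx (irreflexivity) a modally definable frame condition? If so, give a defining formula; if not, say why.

Any modally definable frame class is closed under surjective bounded morphisms.
The 5-cycle (worlds w0,w1,w2,w3,w4 with w0→w1→w2→w3→w4→w0) is irreflexive, and the map sending every world to a single reflexive point • is a surjective bounded morphism (forth: every edge maps to (•,•); back: every world has a successor). So any modal formula valid on the 5-cycle is also valid on the reflexive point, which is not irreflexive.
So the class is not modally definable.

Not definable by any modal formula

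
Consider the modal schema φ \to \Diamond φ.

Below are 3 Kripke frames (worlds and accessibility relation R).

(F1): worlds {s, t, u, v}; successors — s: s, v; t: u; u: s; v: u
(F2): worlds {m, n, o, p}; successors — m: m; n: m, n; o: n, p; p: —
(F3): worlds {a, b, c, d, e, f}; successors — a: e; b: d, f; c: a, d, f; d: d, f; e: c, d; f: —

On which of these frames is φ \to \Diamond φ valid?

Frame correspondent (Sahlqvist): \forall x Rxx — i.e. reflexivity.
(F1): fails — world t does not see itself.
(F2): fails — world o does not see itself.
(F3): fails — world a does not see itself.
Valid on no frame.

none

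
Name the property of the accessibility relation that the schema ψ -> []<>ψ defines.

symmetry

This schema is the B axiom.
Its frame correspondent is symmetry — forall x forall y (Rxy -> Ryx).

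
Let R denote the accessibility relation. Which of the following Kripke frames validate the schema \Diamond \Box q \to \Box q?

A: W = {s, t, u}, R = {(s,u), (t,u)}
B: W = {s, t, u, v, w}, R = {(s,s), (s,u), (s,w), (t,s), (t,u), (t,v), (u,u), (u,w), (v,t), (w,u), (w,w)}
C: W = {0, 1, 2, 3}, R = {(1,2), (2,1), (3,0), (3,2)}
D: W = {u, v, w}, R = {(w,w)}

D

This is the axiom for the Euclidean property; its first-order frame correspondent is \forall x \forall y \forall z (Rxy \wedge Rxz \to Ryz).
A: fails — Rsu and Rsu but not Ruu.
B: fails — Rsw and Rss but not Rws.
C: fails — R12 and R12 but not R22.
D: holds.
Valid on: D.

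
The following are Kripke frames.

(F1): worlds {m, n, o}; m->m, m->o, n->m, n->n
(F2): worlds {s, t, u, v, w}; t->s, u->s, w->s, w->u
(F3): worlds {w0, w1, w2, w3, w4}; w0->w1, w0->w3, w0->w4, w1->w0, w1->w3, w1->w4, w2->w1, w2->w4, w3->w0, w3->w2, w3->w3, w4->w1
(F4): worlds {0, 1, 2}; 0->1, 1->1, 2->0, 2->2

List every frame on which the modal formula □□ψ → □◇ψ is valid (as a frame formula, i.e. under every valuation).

(F3), (F4)

This is the axiom for a generalized confluence (Geach) condition; its first-order frame correspondent is ∀x ∀z (xRz → ∃w (xR²w ∧ zRw)).
(F1): fails — mRo but no w with mR²w and oRw.
(F2): fails — tRs but no w* with tR²w* and sRw*.
(F3): condition met.
(F4): condition met.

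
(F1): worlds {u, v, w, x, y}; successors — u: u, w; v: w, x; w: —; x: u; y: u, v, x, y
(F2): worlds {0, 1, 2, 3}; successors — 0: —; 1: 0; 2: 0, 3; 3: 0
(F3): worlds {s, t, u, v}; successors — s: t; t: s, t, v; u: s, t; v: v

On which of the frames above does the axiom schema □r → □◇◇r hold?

The schema corresponds to a generalized confluence (Geach) condition: ∀x ∀z (xRz → ∃w (xRw ∧ zR²w)).
(F1): fails — uRw but no t with uRt and wR²t.
(F2): fails — 1R0 but no w with 1Rw and 0R²w.
(F3): holds.
Valid on: (F3).

(F3)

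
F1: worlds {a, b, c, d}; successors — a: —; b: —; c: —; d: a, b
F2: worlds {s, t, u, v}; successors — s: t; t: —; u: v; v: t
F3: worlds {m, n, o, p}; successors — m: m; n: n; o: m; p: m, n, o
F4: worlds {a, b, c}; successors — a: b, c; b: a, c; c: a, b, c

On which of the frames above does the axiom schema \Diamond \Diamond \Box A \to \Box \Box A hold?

Frame correspondent (Sahlqvist): \forall x \forall y \forall z ((x R^2 y \wedge x R^2 z) \to \exists w (yRw \wedge z = w)) — i.e. a generalized confluence (Geach) condition.
F1: satisfies the condition.
F2: fails — uR²t, uR²t but no w with tRw and t=w.
F3: fails — pR²m, pR²n but no w with mRw and n=w.
F4: fails — aR²a, aR²a but no w with aRw and a=w.
Valid on: F1.

F1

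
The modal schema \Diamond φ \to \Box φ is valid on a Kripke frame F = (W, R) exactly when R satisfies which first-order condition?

Partial functionality

Suppose ◇φ→□φ is valid. Take Rxy, Rxz and set V(φ)={y}. Then ◇φ at x, so □φ at x, so φ at z, i.e. z=y.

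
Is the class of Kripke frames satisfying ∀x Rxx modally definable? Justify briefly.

Yes, by □p → p

Yes: it is reflexivity, defined by the T schema □p → p.
Suppose □p→p is valid. At any x set V(p)={w : Rxw}. Then □p holds at x, so p holds at x, i.e. Rxx.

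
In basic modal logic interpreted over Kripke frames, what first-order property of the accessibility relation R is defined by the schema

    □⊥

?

This is the Ver axiom.
It corresponds to emptiness of R: ∀x ∀y ¬Rxy.

emptiness of R: ∀x ∀y ¬Rxy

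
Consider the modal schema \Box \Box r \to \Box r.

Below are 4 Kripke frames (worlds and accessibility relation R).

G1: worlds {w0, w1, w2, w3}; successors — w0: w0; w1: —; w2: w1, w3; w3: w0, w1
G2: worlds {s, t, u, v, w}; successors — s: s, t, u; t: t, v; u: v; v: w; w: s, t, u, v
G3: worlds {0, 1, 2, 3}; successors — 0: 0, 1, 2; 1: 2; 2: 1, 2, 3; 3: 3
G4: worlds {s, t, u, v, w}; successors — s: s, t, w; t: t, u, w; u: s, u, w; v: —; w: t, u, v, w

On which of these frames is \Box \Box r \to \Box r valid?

This is the axiom for density; its first-order frame correspondent is \forall x \forall y (Rxy \to \exists z (Rxz \wedge Rzy)).
G1: fails — Rw3w1 but no z with Rw3z and Rzw1.
G2: fails — Ruv but no z with Ruz and Rzv.
G3: ✓.
G4: ✓.

G3, G4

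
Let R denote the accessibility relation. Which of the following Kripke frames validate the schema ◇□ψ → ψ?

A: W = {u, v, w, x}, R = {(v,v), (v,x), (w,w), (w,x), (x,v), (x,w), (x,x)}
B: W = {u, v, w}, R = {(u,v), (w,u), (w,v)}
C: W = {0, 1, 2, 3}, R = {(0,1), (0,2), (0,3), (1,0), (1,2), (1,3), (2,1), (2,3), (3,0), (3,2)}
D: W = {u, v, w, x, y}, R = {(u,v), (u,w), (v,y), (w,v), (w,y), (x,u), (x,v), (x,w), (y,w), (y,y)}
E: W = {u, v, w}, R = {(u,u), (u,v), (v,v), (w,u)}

A

This is the axiom for symmetry; its first-order frame correspondent is ∀x ∀y (Rxy → Ryx).
A: condition met.
B: fails — Ruv but not Rvu.
C: fails — R02 but not R20.
D: fails — Ruv but not Rvu.
E: fails — Ruv but not Rvu.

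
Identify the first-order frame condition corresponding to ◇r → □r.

This is the CD axiom.
It corresponds to partial functionality: ∀x ∀y ∀z (Rxy ∧ Rxz → y = z).

Partial functionality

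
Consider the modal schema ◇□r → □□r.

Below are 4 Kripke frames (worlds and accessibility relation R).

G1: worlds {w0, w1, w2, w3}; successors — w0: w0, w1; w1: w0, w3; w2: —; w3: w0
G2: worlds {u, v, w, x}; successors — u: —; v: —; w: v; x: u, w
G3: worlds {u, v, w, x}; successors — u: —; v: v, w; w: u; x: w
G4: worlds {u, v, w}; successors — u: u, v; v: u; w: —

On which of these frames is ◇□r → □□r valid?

The schema corresponds to a generalized confluence (Geach) condition: ∀x ∀y ∀z ((xRy ∧ xR²z) → ∃w (yRw ∧ z = w)).
G1: fails — w0Rw0, w0R²w3 but no w with w0Rw and w3=w.
G2: fails — xRu, xR²v but no t with uRt and v=t.
G3: fails — vRv, vR²u but no t with vRt and u=t.
G4: fails — uRv, uR²v but no t with vRt and v=t.

none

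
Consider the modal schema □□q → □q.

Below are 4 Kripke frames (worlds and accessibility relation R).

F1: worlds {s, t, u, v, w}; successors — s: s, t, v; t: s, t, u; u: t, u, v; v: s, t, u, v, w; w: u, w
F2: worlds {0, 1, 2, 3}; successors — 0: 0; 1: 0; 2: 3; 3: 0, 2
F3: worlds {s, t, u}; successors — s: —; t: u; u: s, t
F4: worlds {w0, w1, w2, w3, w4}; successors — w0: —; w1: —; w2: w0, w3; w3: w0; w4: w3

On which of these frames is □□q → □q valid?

This is the axiom for density; its first-order frame correspondent is ∀x ∀y (Rxy → ∃z (Rxz ∧ Rzy)).
F1: condition met.
F2: fails — R32 but no z with R3z and Rz2.
F3: fails — Rus but no z with Ruz and Rzs.
F4: fails — Rw3w0 but no z with Rw3z and Rzw0.
Valid on: F1.

F1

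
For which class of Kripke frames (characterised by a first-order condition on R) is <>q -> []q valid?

Suppose ◇q→□q is valid. Take Rxy, Rxz and set V(q)={y}. Then ◇q at x, so □q at x, so q at z, i.e. z=y.

Partial functionality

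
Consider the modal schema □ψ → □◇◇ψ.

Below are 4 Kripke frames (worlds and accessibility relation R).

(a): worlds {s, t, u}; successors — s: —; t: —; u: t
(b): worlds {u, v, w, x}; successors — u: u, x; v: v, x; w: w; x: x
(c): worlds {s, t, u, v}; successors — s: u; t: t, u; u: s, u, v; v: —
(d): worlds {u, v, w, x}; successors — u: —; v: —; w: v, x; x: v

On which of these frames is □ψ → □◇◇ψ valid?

Frame correspondent (Sahlqvist): ∀x ∀z (xRz → ∃w (xRw ∧ zR²w)) — i.e. a generalized confluence (Geach) condition.
(a): fails — uRt but no w with uRw and tR²w.
(b): satisfies the condition.
(c): fails — uRv but no w with uRw and vR²w.
(d): fails — wRv but no t with wRt and vR²t.

(b)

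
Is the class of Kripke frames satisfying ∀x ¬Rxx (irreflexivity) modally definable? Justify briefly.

No — not modally definable

If a class were modally definable it would be closed under surjective bounded morphisms (Goldblatt–Thomason).
The 2-cycle (worlds s,t with s→t→s) is irreflexive, and the map sending every world to a single reflexive point • is a surjective bounded morphism (forth: every edge maps to (•,•); back: every world has a successor). So any modal formula valid on the 2-cycle is also valid on the reflexive point, which is not irreflexive.
So the class is not modally definable.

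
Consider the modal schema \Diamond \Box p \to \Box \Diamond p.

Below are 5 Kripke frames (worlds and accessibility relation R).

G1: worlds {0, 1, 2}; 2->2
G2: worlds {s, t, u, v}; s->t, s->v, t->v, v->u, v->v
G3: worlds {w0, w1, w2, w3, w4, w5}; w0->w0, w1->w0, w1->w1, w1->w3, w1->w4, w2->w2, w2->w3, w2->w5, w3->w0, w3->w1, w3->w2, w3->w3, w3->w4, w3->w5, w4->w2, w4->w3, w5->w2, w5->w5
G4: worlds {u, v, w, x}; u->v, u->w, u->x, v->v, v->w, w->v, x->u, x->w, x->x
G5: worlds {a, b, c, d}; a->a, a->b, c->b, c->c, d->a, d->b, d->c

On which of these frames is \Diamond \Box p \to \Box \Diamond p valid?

G1

Frame correspondent (Sahlqvist): \forall x \forall y \forall z (Rxy \wedge Rxz \to \exists w (Ryw \wedge Rzw)) — i.e. convergence.
G1: satisfies the condition.
G2: fails — Rvv and Rvu but v and u have no common successor.
G3: fails — Rw1w0 and Rw1w4 but w0 and w4 have no common successor.
G4: fails — Ruw and Rux but w and x have no common successor.
G5: fails — Rab and Rab but b and b have no common successor.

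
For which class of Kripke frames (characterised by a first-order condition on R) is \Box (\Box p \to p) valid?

Suppose □(□p→p) is valid. Take Rxy and set V(p)={w : Ryw}. Then at y, □p holds; since □(□p→p) at x, □p→p at y, so p at y, i.e. Ryy.

shift-reflexivity: \forall x \forall y (Rxy \to Ryy)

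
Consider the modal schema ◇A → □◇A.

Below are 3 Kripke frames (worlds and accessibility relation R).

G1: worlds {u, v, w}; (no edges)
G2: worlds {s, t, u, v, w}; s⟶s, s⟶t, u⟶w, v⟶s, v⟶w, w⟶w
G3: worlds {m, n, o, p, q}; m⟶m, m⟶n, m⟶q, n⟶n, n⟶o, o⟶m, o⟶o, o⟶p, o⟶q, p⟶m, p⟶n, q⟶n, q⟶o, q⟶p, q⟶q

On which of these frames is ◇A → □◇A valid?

G1

Frame correspondent (Sahlqvist): ∀x ∀y ∀z (Rxy ∧ Rxz → Ryz) — i.e. the Euclidean property.
G1: condition met.
G2: fails — Rst and Rss but not Rts.
G3: fails — Rmq and Rmm but not Rqm.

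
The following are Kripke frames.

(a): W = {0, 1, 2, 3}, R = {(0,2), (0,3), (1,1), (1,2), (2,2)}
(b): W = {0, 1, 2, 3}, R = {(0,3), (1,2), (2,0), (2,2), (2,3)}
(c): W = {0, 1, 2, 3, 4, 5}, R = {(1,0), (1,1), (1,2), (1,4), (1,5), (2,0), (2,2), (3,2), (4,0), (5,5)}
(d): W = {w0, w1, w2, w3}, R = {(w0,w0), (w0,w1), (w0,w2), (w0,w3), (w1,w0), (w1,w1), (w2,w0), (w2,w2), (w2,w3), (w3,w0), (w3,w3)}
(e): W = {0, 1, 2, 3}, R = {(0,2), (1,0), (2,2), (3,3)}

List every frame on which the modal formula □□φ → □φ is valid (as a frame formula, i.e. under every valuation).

Frame correspondent (Sahlqvist): ∀x ∀y (Rxy → ∃z (Rxz ∧ Rzy)) — i.e. density.
(a): fails — R03 but no z with R0z and Rz3.
(b): fails — R03 but no z with R0z and Rz3.
(c): fails — R40 but no z with R4z and Rz0.
(d): satisfies the condition.
(e): fails — R10 but no z with R1z and Rz0.

(d)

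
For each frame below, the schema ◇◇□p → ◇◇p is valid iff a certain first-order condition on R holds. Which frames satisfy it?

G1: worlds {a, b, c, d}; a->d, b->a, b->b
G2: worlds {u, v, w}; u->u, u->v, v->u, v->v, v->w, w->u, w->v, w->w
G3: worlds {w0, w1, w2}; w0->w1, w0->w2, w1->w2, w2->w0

G2

Frame correspondent (Sahlqvist): ∀x ∀y (xR²y → ∃w (yRw ∧ xR²w)) — i.e. a generalized confluence (Geach) condition.
G1: fails — bR²d but no w with dRw and bR²w.
G2: holds.
G3: fails — w1R²w0 but no w with w0Rw and w1R²w.
Valid on: G2.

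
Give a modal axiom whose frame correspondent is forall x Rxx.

□q → q

A defining formula is □q → q (the T axiom).
Suppose □q→q is valid. At any x set V(q)={w : Rxw}. Then □q holds at x, so q holds at x, i.e. Rxx.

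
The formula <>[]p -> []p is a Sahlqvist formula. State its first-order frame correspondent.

The Euclidean property

This is frame-equivalent to ◇p → □◇p (substitute ¬p for p and contrapose).
Suppose ◇p→□◇p is valid. Take Rxy, Rxz and set V(p)={y}. Then ◇p at x, so □◇p at x, so ◇p at z, so some w with Rzw has p; w=y, i.e. Rzy. By symmetry of the argument, Ryz.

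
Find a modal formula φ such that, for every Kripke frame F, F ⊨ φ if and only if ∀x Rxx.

The condition is reflexivity. The T schema □p → p defines it.

□p → p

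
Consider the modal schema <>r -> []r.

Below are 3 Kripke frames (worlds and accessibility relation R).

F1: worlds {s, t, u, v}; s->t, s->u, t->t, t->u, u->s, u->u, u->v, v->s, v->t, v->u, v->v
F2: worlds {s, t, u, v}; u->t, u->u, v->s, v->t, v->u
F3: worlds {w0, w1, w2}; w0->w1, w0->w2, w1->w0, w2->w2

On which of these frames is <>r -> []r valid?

Frame correspondent (Sahlqvist): forall x forall y forall z (Rxy & Rxz -> y = z) — i.e. partial functionality.
F1: fails — s sees both t and u.
F2: fails — u sees both t and u.
F3: fails — w0 sees both w1 and w2.
Valid on no frame.

none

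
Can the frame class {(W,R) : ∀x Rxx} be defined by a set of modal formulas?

Definable; □r → r defines it

The condition is reflexivity. A defining modal formula is □r → r.
Suppose □r→r is valid. At any x set V(r)={w : Rxw}. Then □r holds at x, so r holds at x, i.e. Rxx.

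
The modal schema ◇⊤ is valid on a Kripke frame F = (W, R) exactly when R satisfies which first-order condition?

seriality: ∀x ∃y Rxy

◇⊤ holds at w iff w has a successor, so frame-validity of ◇⊤ is exactly seriality. Equivalently via □r → ◇r:
Suppose □r→◇r is valid. At any x set V(r)=W. Then □r at x, so ◇r at x, so x has a successor.
Conversely, on a frame with seriality the schema holds at every world under every valuation.
Frame condition: ∀x ∃y Rxy.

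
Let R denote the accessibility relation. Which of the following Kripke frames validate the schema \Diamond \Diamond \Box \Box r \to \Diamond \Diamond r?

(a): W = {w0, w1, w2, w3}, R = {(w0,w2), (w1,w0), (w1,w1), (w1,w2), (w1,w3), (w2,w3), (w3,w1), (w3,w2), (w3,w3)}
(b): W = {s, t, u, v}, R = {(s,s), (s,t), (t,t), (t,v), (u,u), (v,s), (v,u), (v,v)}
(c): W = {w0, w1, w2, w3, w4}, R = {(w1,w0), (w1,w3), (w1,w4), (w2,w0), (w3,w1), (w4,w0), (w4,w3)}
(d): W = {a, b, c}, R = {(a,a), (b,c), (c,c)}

The schema corresponds to a generalized confluence (Geach) condition: \forall x \forall y (x R^2 y \to \exists w (y R^2 w \wedge x R^2 w)).
(a): holds.
(b): holds.
(c): fails — w1R²w0 but no w with w0R²w and w1R²w.
(d): holds.

(a), (b), (d)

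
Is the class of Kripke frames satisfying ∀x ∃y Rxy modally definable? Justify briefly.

This is a Sahlqvist condition; the D axiom □p → ◇p defines it.
Suppose □p→◇p is valid. At any x set V(p)=W. Then □p at x, so ◇p at x, so x has a successor.

Definable; □p → ◇p defines it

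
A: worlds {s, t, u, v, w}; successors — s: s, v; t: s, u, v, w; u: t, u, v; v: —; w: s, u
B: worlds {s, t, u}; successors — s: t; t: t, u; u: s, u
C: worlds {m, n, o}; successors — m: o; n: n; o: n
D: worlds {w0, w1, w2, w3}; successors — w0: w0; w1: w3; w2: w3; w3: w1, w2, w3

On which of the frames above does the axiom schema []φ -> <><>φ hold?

Frame correspondent (Sahlqvist): forall x exists w (xRw & x R^2 w) — i.e. a generalized confluence (Geach) condition.
A: fails — at v but no w* with vRw* and vR²w*.
B: satisfies the condition.
C: fails — at m but no w with mRw and mR²w.
D: satisfies the condition.
Valid on: B, D.

B, D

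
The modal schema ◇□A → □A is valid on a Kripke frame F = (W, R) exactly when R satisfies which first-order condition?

the Euclidean property

Equivalently (dual form): ◇A → □◇A.
Suppose ◇A→□◇A is valid. Take Rxy, Rxz and set V(A)={y}. Then ◇A at x, so □◇A at x, so ◇A at z, so some w with Rzw has A; w=y, i.e. Rzy. By symmetry of the argument, Ryz.
Conversely, any frame satisfying ∀x ∀y ∀z (Rxy ∧ Rxz → Ryz) validates the schema.
Frame condition: ∀x ∀y ∀z (Rxy ∧ Rxz → Ryz).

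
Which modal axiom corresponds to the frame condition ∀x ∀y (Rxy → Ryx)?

r → □◇r

This is symmetry; the standard corresponding axiom is B: r → □◇r.
Suppose r→□◇r is valid. Take Rxy and set V(r)={x}. Then r at x, so □◇r at x, so ◇r at y, so some z with Ryz has r; z=x, i.e. Ryx.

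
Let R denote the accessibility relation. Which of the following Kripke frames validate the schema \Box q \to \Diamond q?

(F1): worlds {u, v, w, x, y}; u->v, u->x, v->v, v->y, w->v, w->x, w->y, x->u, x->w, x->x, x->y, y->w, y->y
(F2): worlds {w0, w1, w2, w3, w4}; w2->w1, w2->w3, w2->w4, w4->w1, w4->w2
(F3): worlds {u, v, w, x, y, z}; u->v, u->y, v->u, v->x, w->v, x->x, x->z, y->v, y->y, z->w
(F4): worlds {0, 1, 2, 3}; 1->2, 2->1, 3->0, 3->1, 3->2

The schema corresponds to seriality: \forall x \exists y Rxy.
(F1): ✓.
(F2): fails — world w0 has no successor.
(F3): ✓.
(F4): fails — world 0 has no successor.

(F1), (F3)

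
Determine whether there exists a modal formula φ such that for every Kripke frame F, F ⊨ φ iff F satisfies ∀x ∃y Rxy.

Yes: it is seriality, defined by the D schema □q → ◇q.
Suppose □q→◇q is valid. At any x set V(q)=W. Then □q at x, so ◇q at x, so x has a successor.

Yes, by □q → ◇q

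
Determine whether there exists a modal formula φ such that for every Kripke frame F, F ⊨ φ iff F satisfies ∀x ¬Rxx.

If a class were modally definable it would be closed under surjective bounded morphisms (Goldblatt–Thomason).
The 4-cycle (worlds w0,w1,w2,w3 with w0→w1→w2→w3→w0) is irreflexive, and the map sending every world to a single reflexive point • is a surjective bounded morphism (forth: every edge maps to (•,•); back: every world has a successor). So any modal formula valid on the 4-cycle is also valid on the reflexive point, which is not irreflexive.
So the class is not modally definable.

Not definable by any modal formula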